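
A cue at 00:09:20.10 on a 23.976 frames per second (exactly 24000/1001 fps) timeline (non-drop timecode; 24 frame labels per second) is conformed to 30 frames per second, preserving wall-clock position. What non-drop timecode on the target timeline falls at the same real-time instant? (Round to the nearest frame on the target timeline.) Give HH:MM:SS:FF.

Source frame index: (0×3600 + 9×60 + 20) × 24 + 10 = 13450.
Real time: 13450 / (24000/1001) = 269269/480 s.
Target frame: (269269/480) × (30) = 269269/16 ≈ 16829.312 → 16829.
At 30 labels/s: frame 16829 → 00:09:20:29.

00:09:20:29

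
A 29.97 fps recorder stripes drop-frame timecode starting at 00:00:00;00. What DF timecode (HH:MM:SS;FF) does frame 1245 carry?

00:00:41;15

Ten DF minutes hold 17982 frames, so frame 1245 lies in block 0 (frames 0–17981) with 1245 frames into that block.
The block's first minute is 1800 frames and the rest 1798 each; 1245 frames reaches minute 0, so 0 × 18 + 0 × 2 = 0 labels have been skipped so far.
Adding those back, label number 1245 + 0 = 1245 at 30 labels/s is 41 s + 15 f = 0 h 0 min 41 s frame 15, i.e. 00:00:41;15.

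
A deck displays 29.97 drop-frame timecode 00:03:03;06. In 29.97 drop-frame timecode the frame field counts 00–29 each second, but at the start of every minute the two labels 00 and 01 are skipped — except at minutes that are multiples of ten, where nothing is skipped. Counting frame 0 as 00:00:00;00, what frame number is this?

5490

As if non-drop at 30 labels/s: (0 × 3600 + 3 × 60 + 3) × 30 + 6 = 5496.
Minute boundaries passed: 3; those not divisible by 10: 3 − 0 = 3; dropped labels = 2 × 3 = 6.
Actual frame index = 5496 − 6 = 5490.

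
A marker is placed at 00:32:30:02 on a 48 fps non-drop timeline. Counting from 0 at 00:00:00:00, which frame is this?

Total seconds to the label: (0 × 3600 + 32 × 60 + 30) = 1950.
Frame index = 1950 × 48 + 2 = 93602.

93602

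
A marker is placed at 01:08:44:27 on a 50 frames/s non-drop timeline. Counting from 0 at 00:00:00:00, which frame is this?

206227

Total seconds to the label: (1 × 3600 + 8 × 60 + 44) = 4124.
Frame index = 4124 × 50 + 27 = 206227.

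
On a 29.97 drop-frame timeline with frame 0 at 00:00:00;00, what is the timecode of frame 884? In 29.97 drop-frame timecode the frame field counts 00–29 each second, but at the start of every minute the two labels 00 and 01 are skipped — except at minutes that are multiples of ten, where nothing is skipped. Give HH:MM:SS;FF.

00:00:29;14

Ten DF minutes hold 17982 frames, so frame 884 lies in block 0 (frames 0–17981) with 884 frames into that block.
The block's first minute is 1800 frames and the rest 1798 each; 884 frames reaches minute 0, so 0 × 18 + 0 × 2 = 0 labels have been skipped so far.
Adding those back, label number 884 + 0 = 884 at 30 labels/s is 29 s + 14 f = 0 h 0 min 29 s frame 14, i.e. 00:00:29;14.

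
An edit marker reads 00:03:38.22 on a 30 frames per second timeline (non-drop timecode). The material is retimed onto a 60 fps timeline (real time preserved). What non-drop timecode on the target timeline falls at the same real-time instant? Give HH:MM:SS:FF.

00:03:38:44

Source frame index: (0×3600 + 3×60 + 38) × 30 + 22 = 6562.
Real time: 6562 / (30) = 3281/15 s.
Target frame: (3281/15) × (60) = 13124.
At 60 labels/s: frame 13124 → 00:03:38:44.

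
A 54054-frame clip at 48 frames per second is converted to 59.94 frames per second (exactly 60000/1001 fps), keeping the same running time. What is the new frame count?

Target frames = source frames × (target rate / source rate) = 54054 × (60000/1001)/(48) = 54054 × 1250/1001 = 67500.

67500 frames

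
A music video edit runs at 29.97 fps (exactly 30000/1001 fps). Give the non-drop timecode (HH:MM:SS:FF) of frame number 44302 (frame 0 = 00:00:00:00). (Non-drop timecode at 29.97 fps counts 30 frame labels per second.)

44302 ÷ 30 = 1476 full seconds, remainder 22 frames.
1476 s = 0 h 24 min 36 s.
Timecode: 00:24:36:22.

00:24:36:22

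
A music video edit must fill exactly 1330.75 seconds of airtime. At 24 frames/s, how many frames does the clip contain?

31938 frames

Frames = 1330.75 × 24 = 31938.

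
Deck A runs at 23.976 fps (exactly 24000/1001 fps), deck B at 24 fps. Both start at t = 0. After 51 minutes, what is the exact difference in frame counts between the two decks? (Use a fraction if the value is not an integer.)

73440/1001 frames

51 min = 3060 s.
A emits 24000/1001 × 3060 = 73440000/1001 frames; B emits 24 × 3060 = 73440.
Difference = 73440/1001 frames (≈ 73.3666); B is ahead of A.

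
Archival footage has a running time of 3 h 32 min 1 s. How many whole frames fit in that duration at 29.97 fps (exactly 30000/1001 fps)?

3 h 32 min 1 s = 12721 s.
Frames = 12721 × 30000/1001 = 381630000/1001 ≈ 381248.7512.
Complete frames: 381248.

381248 frames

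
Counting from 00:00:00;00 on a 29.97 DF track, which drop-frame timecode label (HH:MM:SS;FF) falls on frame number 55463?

00:30:50;17

Ten DF minutes hold 17982 frames, so frame 55463 lies in block 3 (frames 53946–71927) with 1517 frames into that block.
The block's first minute is 1800 frames and the rest 1798 each; 1517 frames reaches minute 0, so 3 × 18 + 0 × 2 = 54 labels have been skipped so far.
Adding those back, label number 55463 + 54 = 55517 at 30 labels/s is 1850 s + 17 f = 0 h 30 min 50 s frame 17, i.e. 00:30:50;17.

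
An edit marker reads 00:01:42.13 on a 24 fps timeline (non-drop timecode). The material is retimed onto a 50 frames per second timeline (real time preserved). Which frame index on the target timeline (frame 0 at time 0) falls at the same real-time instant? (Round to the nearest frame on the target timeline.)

frame 5127

Source frame index: (0×3600 + 1×60 + 42) × 24 + 13 = 2461.
Real time: 2461 / (24) = 2461/24 s.
Target frame: (2461/24) × (50) = 61525/12 ≈ 5127.083 → 5127.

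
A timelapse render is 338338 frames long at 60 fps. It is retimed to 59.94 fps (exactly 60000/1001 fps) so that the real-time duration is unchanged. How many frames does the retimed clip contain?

Target frames = source frames × (target rate / source rate) = 338338 × (60000/1001)/(60) = 338338 × 1000/1001 = 338000.

338000 frames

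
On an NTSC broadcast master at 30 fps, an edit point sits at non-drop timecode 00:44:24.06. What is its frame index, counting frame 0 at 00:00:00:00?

frame 79926

Total seconds to the label: (0 × 3600 + 44 × 60 + 24) = 2664.
Frame index = 2664 × 30 + 6 = 79926.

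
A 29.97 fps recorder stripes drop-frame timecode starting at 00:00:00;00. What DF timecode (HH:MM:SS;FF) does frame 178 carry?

00:00:05;28

Each 10-minute DF block holds 10 × 60 × 30 − 9 × 2 = 17982 frames. 178 ÷ 17982 → 0 full blocks, remainder 178.
Within the partial block the first minute is 1800 frames and each further minute 1798, so 0 further minute boundaries passed. Total skipped labels = 18 × 0 + 2 × 0 = 0.
Non-drop label index = 178 + 0 = 178; at 30 labels/s that is 00:00:05:28, i.e. DF 00:00:05;28.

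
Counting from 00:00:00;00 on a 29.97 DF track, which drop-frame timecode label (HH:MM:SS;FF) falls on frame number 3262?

Ten DF minutes hold 17982 frames, so frame 3262 lies in block 0 (frames 0–17981) with 3262 frames into that block.
The block's first minute is 1800 frames and the rest 1798 each; 3262 frames reaches minute 1, so 0 × 18 + 1 × 2 = 2 labels have been skipped so far.
Adding those back, label number 3262 + 2 = 3264 at 30 labels/s is 108 s + 24 f = 0 h 1 min 48 s frame 24, i.e. 00:01:48;24.

00:01:48;24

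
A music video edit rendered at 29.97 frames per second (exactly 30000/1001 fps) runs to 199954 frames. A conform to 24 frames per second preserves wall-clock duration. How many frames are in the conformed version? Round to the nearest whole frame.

Frames at target rate = 199954 × (24) / (30000/1001) = 100076977/625 ≈ 160123.163.
Nearest whole frame: 160123.

160123 frames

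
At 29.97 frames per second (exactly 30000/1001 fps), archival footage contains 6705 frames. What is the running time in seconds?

223.7235 seconds

Running time = 6705 / (30000/1001) = 223.7235 s.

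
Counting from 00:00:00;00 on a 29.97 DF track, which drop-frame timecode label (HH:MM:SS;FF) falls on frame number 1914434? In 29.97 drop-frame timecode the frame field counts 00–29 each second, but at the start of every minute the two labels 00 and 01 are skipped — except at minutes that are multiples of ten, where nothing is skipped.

17:44:38;10

Ten DF minutes hold 17982 frames, so frame 1914434 lies in block 106 (frames 1906092–1924073) with 8342 frames into that block.
The block's first minute is 1800 frames and the rest 1798 each; 8342 frames reaches minute 4, so 106 × 18 + 4 × 2 = 1916 labels have been skipped so far.
Adding those back, label number 1914434 + 1916 = 1916350 at 30 labels/s is 63878 s + 10 f = 17 h 44 min 38 s frame 10, i.e. 17:44:38;10.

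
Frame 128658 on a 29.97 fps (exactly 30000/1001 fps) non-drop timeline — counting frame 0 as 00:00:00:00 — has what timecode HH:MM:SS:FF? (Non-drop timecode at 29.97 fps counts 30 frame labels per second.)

128658 ÷ 30 = 4288 full seconds, remainder 18 frames.
4288 s = 1 h 11 min 28 s.
Timecode: 01:11:28:18.

01:11:28:18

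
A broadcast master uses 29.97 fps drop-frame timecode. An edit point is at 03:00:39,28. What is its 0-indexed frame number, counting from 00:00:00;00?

As if non-drop at 30 labels/s: (3 × 3600 + 0 × 60 + 39) × 30 + 28 = 325198.
Minute boundaries passed: 180; those not divisible by 10: 180 − 18 = 162; dropped labels = 2 × 162 = 324.
Actual frame index = 325198 − 324 = 324874.

324874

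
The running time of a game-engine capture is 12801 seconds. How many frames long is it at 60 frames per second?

768060 frames

Frames = 12801 × 60 = 768060.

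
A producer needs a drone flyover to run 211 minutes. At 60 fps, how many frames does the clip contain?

211 min = 12660 s.
Frames = 12660 × 60 = 759600.

759600 frames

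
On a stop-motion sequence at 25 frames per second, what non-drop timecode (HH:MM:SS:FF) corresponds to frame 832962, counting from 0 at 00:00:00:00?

832962 ÷ 25 = 33318 full seconds, remainder 12 frames.
33318 s = 9 h 15 min 18 s.
Timecode: 09:15:18:12.

09:15:18:12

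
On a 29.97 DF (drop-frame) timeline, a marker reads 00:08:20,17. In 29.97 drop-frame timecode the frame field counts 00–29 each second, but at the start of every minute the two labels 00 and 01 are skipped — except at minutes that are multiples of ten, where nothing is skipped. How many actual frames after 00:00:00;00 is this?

15001

Complete 10-minute blocks: 0, each 17982 frames → 0.
Remaining 8 whole minutes in the current block: 1800 + 7 × 1798 = 14386 frames.
Within the current minute: 20 × 30 + 17 − 2 = 615 (labels ;00/;01 skipped at this minute). Total = 0 + 14386 + 615 = 15001.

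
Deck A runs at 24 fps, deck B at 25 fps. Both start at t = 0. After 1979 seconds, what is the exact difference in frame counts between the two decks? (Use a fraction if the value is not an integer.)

1979 frames

A emits 24 × 1979 = 47496 frames; B emits 25 × 1979 = 49475.
Difference = 1979 frames; B is ahead of A.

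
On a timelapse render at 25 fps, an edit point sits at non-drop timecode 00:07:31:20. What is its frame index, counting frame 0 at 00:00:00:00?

frame 11295

Total seconds to the label: (0 × 3600 + 7 × 60 + 31) = 451.
Frame index = 451 × 25 + 20 = 11295.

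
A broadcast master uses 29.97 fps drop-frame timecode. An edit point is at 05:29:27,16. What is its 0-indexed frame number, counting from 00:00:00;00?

Complete 10-minute blocks: 32, each 17982 frames → 575424.
Remaining 9 whole minutes in the current block: 1800 + 8 × 1798 = 16184 frames.
Within the current minute: 27 × 30 + 16 − 2 = 824 (labels ;00/;01 skipped at this minute). Total = 575424 + 16184 + 824 = 592432.

592432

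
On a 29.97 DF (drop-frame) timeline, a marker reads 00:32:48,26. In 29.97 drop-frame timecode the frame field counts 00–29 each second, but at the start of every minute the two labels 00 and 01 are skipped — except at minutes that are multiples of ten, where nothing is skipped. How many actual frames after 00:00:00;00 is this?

As if non-drop at 30 labels/s: (0 × 3600 + 32 × 60 + 48) × 30 + 26 = 59066.
Minute boundaries passed: 32; those not divisible by 10: 32 − 3 = 29; dropped labels = 2 × 29 = 58.
Actual frame index = 59066 − 58 = 59008.

59008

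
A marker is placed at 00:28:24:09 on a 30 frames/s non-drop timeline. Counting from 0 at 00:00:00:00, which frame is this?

51129

Total seconds to the label: (0 × 3600 + 28 × 60 + 24) = 1704.
Frame index = 1704 × 30 + 9 = 51129.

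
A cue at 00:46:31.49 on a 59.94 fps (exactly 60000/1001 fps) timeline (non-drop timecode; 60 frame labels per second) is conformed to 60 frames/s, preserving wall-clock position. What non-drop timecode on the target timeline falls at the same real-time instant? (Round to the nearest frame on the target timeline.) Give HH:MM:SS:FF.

Source frame index: (0×3600 + 46×60 + 31) × 60 + 49 = 167509.
Real time: 167509 / (60000/1001) = 167676509/60000 s.
Target frame: (167676509/60000) × (60) = 167676509/1000 ≈ 167676.509 → 167677.
At 60 labels/s: frame 167677 → 00:46:34:37.

00:46:34:37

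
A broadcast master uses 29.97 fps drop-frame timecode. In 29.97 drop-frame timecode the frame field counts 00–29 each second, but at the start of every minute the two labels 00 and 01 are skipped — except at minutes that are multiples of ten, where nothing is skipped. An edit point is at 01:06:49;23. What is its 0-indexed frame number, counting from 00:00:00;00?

As if non-drop at 30 labels/s: (1 × 3600 + 6 × 60 + 49) × 30 + 23 = 120293.
Minute boundaries passed: 66; those not divisible by 10: 66 − 6 = 60; dropped labels = 2 × 60 = 120.
Actual frame index = 120293 − 120 = 120173.

120173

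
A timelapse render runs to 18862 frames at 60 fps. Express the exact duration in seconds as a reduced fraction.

9431/30 seconds

Running time = 18862 ÷ (60) = 18862 × 1/60 = 9431/30 s.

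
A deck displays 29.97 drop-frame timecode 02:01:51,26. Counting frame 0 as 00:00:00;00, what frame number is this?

As if non-drop at 30 labels/s: (2 × 3600 + 1 × 60 + 51) × 30 + 26 = 219356.
Minute boundaries passed: 121; those not divisible by 10: 121 − 12 = 109; dropped labels = 2 × 109 = 218.
Actual frame index = 219356 − 218 = 219138.

219138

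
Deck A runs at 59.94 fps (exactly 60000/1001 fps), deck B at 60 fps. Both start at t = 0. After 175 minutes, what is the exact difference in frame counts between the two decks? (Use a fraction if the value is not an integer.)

175 min = 10500 s.
A emits 60000/1001 × 10500 = 90000000/143 frames; B emits 60 × 10500 = 630000.
Difference = 90000/143 frames (≈ 629.3706); B is ahead of A.

90000/143 frames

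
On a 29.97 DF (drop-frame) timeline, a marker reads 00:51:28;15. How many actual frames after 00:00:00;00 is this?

Complete 10-minute blocks: 5, each 17982 frames → 89910.
Remaining 1 whole minute in the current block: 1800 + 0 × 1798 = 1800 frames.
Within the current minute: 28 × 30 + 15 − 2 = 853 (labels ;00/;01 skipped at this minute). Total = 89910 + 1800 + 853 = 92563.

92563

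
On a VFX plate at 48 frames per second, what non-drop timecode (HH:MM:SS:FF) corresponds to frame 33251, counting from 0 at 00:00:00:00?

33251 ÷ 48 = 692 full seconds, remainder 35 frames.
692 s = 0 h 11 min 32 s.
Timecode: 00:11:32:35.

00:11:32:35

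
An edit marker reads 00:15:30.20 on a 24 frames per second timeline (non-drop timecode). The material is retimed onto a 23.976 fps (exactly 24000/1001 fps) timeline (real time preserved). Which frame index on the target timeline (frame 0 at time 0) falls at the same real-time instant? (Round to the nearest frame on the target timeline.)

Source frame index: (0×3600 + 15×60 + 30) × 24 + 20 = 22340.
Real time: 22340 / (24) = 5585/6 s.
Target frame: (5585/6) × (24000/1001) = 22340000/1001 ≈ 22317.682 → 22318.

frame 22318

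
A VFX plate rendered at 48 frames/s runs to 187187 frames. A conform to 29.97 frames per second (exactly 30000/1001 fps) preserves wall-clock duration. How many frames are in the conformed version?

116875 frames

Target frames = source frames × (target rate / source rate) = 187187 × (30000/1001)/(48) = 187187 × 625/1001 = 116875.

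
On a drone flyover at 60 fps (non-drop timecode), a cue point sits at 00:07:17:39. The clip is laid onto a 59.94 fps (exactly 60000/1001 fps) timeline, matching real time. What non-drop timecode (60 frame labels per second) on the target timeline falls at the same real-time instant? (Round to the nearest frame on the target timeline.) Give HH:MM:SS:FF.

Source frame index: (0×3600 + 7×60 + 17) × 60 + 39 = 26259.
Real time: 26259 / (60) = 8753/20 s.
Target frame: (8753/20) × (60000/1001) = 26259000/1001 ≈ 26232.767 → 26233.
At 60 labels/s: frame 26233 → 00:07:17:13.

00:07:17:13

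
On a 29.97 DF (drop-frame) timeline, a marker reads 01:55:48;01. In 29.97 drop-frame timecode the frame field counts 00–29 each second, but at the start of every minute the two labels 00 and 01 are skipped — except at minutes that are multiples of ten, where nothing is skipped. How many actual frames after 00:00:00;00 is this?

Complete 10-minute blocks: 11, each 17982 frames → 197802.
Remaining 5 whole minutes in the current block: 1800 + 4 × 1798 = 8992 frames.
Within the current minute: 48 × 30 + 1 − 2 = 1439 (labels ;00/;01 skipped at this minute). Total = 197802 + 8992 + 1439 = 208233.

208233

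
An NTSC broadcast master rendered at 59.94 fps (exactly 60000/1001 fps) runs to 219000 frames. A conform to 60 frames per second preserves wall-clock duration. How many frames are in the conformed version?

219219 frames

Target frames = source frames × (target rate / source rate) = 219000 × (60)/(60000/1001) = 219000 × 1001/1000 = 219219.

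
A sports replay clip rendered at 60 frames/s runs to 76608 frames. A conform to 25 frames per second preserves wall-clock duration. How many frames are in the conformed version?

31920 frames

Target frames = source frames × (target rate / source rate) = 76608 × (25)/(60) = 76608 × 5/12 = 31920.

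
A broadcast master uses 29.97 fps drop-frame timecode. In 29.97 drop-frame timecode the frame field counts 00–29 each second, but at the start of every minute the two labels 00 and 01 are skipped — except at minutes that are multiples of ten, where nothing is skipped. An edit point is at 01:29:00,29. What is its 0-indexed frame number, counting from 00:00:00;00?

As if non-drop at 30 labels/s: (1 × 3600 + 29 × 60 + 0) × 30 + 29 = 160229.
Minute boundaries passed: 89; those not divisible by 10: 89 − 8 = 81; dropped labels = 2 × 81 = 162.
Actual frame index = 160229 − 162 = 160067.

160067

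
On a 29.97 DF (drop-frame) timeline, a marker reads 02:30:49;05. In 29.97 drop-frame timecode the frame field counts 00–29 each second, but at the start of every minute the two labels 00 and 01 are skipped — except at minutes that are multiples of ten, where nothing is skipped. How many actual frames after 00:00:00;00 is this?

As if non-drop at 30 labels/s: (2 × 3600 + 30 × 60 + 49) × 30 + 5 = 271475.
Minute boundaries passed: 150; those not divisible by 10: 150 − 15 = 135; dropped labels = 2 × 135 = 270.
Actual frame index = 271475 − 270 = 271205.

271205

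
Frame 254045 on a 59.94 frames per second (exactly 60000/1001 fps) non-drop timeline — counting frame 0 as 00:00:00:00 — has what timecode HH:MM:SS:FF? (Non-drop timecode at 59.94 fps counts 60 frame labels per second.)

254045 ÷ 60 = 4234 full seconds, remainder 5 frames.
4234 s = 1 h 10 min 34 s.
Timecode: 01:10:34:05.

01:10:34:05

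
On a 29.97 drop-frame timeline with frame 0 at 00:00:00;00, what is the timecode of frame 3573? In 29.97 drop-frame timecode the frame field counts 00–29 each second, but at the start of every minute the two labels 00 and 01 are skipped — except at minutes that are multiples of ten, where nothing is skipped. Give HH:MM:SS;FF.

Ten DF minutes hold 17982 frames, so frame 3573 lies in block 0 (frames 0–17981) with 3573 frames into that block.
The block's first minute is 1800 frames and the rest 1798 each; 3573 frames reaches minute 1, so 0 × 18 + 1 × 2 = 2 labels have been skipped so far.
Adding those back, label number 3573 + 2 = 3575 at 30 labels/s is 119 s + 5 f = 0 h 1 min 59 s frame 5, i.e. 00:01:59;05.

00:01:59;05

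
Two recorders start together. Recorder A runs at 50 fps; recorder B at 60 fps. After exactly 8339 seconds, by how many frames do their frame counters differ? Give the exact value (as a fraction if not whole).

A emits 50 × 8339 = 416950 frames; B emits 60 × 8339 = 500340.
Difference = 83390 frames; B is ahead of A.

83390 frames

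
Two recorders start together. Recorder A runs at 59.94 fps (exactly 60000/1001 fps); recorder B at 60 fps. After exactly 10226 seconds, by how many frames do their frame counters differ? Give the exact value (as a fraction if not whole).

613560/1001 frames

A emits 60000/1001 × 10226 = 613560000/1001 frames; B emits 60 × 10226 = 613560.
Difference = 613560/1001 frames (≈ 612.9471); B is ahead of A.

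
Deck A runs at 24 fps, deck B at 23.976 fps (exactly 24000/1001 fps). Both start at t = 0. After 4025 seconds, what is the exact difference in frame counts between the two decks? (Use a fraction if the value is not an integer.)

A emits 24 × 4025 = 96600 frames; B emits 24000/1001 × 4025 = 13800000/143.
Difference = 13800/143 frames (≈ 96.5035); B is behind A.

13800/143 frames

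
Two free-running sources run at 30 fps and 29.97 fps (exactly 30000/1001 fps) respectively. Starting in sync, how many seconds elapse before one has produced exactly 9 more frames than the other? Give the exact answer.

The gap grows by |30000/1001 − 30| = 30/1001 frames per second.
Time for a 9-frame gap: 9 ÷ (30/1001) = 300.3 s.

300.3 seconds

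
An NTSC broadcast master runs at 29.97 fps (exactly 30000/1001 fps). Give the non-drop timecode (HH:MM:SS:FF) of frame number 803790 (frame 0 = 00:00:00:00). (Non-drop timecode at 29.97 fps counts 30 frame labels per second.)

803790 ÷ 30 = 26793 full seconds, remainder 0 frames.
26793 s = 7 h 26 min 33 s.
Timecode: 07:26:33:00.

07:26:33:00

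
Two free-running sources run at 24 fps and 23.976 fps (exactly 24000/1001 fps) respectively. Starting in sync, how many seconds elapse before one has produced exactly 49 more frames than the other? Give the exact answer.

49049/24 seconds

The gap grows by |24000/1001 − 24| = 24/1001 frames per second.
Time for a 49-frame gap: 49 ÷ (24/1001) = 49049/24 s.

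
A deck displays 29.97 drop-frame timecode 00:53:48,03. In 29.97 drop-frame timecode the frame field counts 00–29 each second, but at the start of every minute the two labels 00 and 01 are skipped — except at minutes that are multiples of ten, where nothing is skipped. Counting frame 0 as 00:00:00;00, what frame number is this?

As if non-drop at 30 labels/s: (0 × 3600 + 53 × 60 + 48) × 30 + 3 = 96843.
Minute boundaries passed: 53; those not divisible by 10: 53 − 5 = 48; dropped labels = 2 × 48 = 96.
Actual frame index = 96843 − 96 = 96747.

96747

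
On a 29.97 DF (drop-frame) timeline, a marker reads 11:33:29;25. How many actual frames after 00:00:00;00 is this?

As if non-drop at 30 labels/s: (11 × 3600 + 33 × 60 + 29) × 30 + 25 = 1248295.
Minute boundaries passed: 693; those not divisible by 10: 693 − 69 = 624; dropped labels = 2 × 624 = 1248.
Actual frame index = 1248295 − 1248 = 1247047.

1247047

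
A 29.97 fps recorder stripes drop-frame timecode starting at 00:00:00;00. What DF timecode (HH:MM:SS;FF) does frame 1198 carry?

00:00:39;28

Ten DF minutes hold 17982 frames, so frame 1198 lies in block 0 (frames 0–17981) with 1198 frames into that block.
The block's first minute is 1800 frames and the rest 1798 each; 1198 frames reaches minute 0, so 0 × 18 + 0 × 2 = 0 labels have been skipped so far.
Adding those back, label number 1198 + 0 = 1198 at 30 labels/s is 39 s + 28 f = 0 h 0 min 39 s frame 28, i.e. 00:00:39;28.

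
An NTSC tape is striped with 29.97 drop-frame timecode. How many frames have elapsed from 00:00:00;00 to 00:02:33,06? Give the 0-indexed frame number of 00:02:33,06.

4592

As if non-drop at 30 labels/s: (0 × 3600 + 2 × 60 + 33) × 30 + 6 = 4596.
Minute boundaries passed: 2; those not divisible by 10: 2 − 0 = 2; dropped labels = 2 × 2 = 4.
Actual frame index = 4596 − 4 = 4592.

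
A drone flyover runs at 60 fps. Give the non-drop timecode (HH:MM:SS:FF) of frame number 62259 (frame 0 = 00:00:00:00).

62259 ÷ 60 = 1037 full seconds, remainder 39 frames.
1037 s = 0 h 17 min 17 s.
Timecode: 00:17:17:39.

00:17:17:39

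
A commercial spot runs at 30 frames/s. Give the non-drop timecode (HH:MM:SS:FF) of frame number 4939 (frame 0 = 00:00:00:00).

00:02:44:19

4939 ÷ 30 = 164 full seconds, remainder 19 frames.
164 s = 0 h 2 min 44 s.
Timecode: 00:02:44:19.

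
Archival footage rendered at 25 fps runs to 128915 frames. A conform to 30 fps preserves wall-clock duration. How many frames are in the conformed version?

154698 frames

Target frames = source frames × (target rate / source rate) = 128915 × (30)/(25) = 128915 × 6/5 = 154698.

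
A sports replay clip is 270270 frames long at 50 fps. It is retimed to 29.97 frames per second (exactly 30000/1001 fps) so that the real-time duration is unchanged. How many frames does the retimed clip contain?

Target frames = source frames × (target rate / source rate) = 270270 × (30000/1001)/(50) = 270270 × 600/1001 = 162000.

162000 frames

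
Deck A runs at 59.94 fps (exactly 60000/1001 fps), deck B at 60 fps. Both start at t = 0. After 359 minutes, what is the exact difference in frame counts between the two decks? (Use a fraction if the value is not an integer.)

359 min = 21540 s.
A emits 60000/1001 × 21540 = 1292400000/1001 frames; B emits 60 × 21540 = 1292400.
Difference = 1292400/1001 frames (≈ 1291.1089); B is ahead of A.

1292400/1001 frames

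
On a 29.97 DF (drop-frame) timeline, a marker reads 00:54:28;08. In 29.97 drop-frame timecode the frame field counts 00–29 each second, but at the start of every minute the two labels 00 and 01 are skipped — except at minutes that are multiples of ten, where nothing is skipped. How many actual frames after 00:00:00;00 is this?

97950

As if non-drop at 30 labels/s: (0 × 3600 + 54 × 60 + 28) × 30 + 8 = 98048.
Minute boundaries passed: 54; those not divisible by 10: 54 − 5 = 49; dropped labels = 2 × 49 = 98.
Actual frame index = 98048 − 98 = 97950.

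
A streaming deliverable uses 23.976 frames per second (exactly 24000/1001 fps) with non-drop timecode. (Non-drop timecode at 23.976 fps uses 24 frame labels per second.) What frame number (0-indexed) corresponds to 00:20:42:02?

Total seconds to the label: (0 × 3600 + 20 × 60 + 42) = 1242.
Frame index = 1242 × 24 + 2 = 29810.

frame 29810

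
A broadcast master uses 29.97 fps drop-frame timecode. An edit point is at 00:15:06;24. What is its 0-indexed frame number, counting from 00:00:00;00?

27176

As if non-drop at 30 labels/s: (0 × 3600 + 15 × 60 + 6) × 30 + 24 = 27204.
Minute boundaries passed: 15; those not divisible by 10: 15 − 1 = 14; dropped labels = 2 × 14 = 28.
Actual frame index = 27204 − 28 = 27176.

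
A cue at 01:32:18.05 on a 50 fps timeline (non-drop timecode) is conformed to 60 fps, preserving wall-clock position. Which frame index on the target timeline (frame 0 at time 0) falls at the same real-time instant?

Source frame index: (1×3600 + 32×60 + 18) × 50 + 5 = 276905.
Real time: 276905 / (50) = 55381/10 s.
Target frame: (55381/10) × (60) = 332286.

frame 332286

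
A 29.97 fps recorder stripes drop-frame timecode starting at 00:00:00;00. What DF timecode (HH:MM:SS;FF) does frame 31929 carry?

Ten DF minutes hold 17982 frames, so frame 31929 lies in block 1 (frames 17982–35963) with 13947 frames into that block.
The block's first minute is 1800 frames and the rest 1798 each; 13947 frames reaches minute 7, so 1 × 18 + 7 × 2 = 32 labels have been skipped so far.
Adding those back, label number 31929 + 32 = 31961 at 30 labels/s is 1065 s + 11 f = 0 h 17 min 45 s frame 11, i.e. 00:17:45;11.

00:17:45;11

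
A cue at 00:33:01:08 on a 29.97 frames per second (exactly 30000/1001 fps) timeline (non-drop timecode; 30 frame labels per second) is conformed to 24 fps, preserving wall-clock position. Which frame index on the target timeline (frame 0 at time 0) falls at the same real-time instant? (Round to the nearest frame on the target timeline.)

frame 47598

Source frame index: (0×3600 + 33×60 + 1) × 30 + 8 = 59438.
Real time: 59438 / (30000/1001) = 29748719/15000 s.
Target frame: (29748719/15000) × (24) = 29748719/625 ≈ 47597.950 → 47598.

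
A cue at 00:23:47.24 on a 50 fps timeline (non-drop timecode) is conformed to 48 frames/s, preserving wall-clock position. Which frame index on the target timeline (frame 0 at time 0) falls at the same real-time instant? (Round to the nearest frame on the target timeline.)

frame 68519

Source frame index: (0×3600 + 23×60 + 47) × 50 + 24 = 71374.
Real time: 71374 / (50) = 35687/25 s.
Target frame: (35687/25) × (48) = 1712976/25 ≈ 68519.040 → 68519.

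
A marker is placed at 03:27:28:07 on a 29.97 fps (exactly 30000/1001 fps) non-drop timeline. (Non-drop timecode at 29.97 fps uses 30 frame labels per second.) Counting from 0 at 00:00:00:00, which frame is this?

Total seconds to the label: (3 × 3600 + 27 × 60 + 28) = 12448.
Frame index = 12448 × 30 + 7 = 373447.

373447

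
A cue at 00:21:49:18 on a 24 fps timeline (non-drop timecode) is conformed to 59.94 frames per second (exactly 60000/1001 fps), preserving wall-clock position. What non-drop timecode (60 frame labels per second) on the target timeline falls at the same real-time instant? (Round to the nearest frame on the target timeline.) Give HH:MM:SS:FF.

Source frame index: (0×3600 + 21×60 + 49) × 24 + 18 = 31434.
Real time: 31434 / (24) = 5239/4 s.
Target frame: (5239/4) × (60000/1001) = 6045000/77 ≈ 78506.494 → 78506.
At 60 labels/s: frame 78506 → 00:21:48:26.

00:21:48:26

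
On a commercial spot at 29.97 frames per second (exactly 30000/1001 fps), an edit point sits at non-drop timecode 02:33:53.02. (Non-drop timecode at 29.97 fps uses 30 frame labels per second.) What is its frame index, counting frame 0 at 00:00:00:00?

Total seconds to the label: (2 × 3600 + 33 × 60 + 53) = 9233.
Frame index = 9233 × 30 + 2 = 276992.

frame 276992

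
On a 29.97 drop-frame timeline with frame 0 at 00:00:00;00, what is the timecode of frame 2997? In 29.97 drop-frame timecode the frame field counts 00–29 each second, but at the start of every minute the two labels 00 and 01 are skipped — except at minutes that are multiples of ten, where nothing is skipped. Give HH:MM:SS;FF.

00:01:39;29

Ten DF minutes hold 17982 frames, so frame 2997 lies in block 0 (frames 0–17981) with 2997 frames into that block.
The block's first minute is 1800 frames and the rest 1798 each; 2997 frames reaches minute 1, so 0 × 18 + 1 × 2 = 2 labels have been skipped so far.
Adding those back, label number 2997 + 2 = 2999 at 30 labels/s is 99 s + 29 f = 0 h 1 min 39 s frame 29, i.e. 00:01:39;29.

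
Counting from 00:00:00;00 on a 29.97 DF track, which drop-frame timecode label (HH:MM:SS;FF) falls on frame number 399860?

03:42:22;00

Each 10-minute DF block holds 10 × 60 × 30 − 9 × 2 = 17982 frames. 399860 ÷ 17982 → 22 full blocks, remainder 4256.
Within the partial block the first minute is 1800 frames and each further minute 1798, so 2 further minute boundaries passed. Total skipped labels = 18 × 22 + 2 × 2 = 400.
Non-drop label index = 399860 + 400 = 400260; at 30 labels/s that is 03:42:22:00, i.e. DF 03:42:22;00.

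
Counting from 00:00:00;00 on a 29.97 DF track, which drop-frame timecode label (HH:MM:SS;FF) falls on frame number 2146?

00:01:11;18

Each 10-minute DF block holds 10 × 60 × 30 − 9 × 2 = 17982 frames. 2146 ÷ 17982 → 0 full blocks, remainder 2146.
Within the partial block the first minute is 1800 frames and each further minute 1798, so 1 further minute boundary passed. Total skipped labels = 18 × 0 + 2 × 1 = 2.
Non-drop label index = 2146 + 2 = 2148; at 30 labels/s that is 00:01:11:18, i.e. DF 00:01:11;18.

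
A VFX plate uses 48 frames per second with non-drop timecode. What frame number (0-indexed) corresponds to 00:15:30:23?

Total seconds to the label: (0 × 3600 + 15 × 60 + 30) = 930.
Frame index = 930 × 48 + 23 = 44663.

frame 44663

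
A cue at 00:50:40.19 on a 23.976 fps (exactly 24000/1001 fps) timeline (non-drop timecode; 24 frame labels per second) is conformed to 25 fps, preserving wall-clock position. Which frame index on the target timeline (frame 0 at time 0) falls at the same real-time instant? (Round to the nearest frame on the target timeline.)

frame 76096

Source frame index: (0×3600 + 50×60 + 40) × 24 + 19 = 72979.
Real time: 72979 / (24000/1001) = 73051979/24000 s.
Target frame: (73051979/24000) × (25) = 73051979/960 ≈ 76095.811 → 76096.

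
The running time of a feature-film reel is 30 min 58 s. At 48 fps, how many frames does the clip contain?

89184 frames

30 min 58 s = 1858 s.
Frames = 1858 × 48 = 89184.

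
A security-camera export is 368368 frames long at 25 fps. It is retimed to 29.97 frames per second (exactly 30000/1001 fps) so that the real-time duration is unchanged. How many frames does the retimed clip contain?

441600 frames

Target frames = source frames × (target rate / source rate) = 368368 × (30000/1001)/(25) = 368368 × 1200/1001 = 441600.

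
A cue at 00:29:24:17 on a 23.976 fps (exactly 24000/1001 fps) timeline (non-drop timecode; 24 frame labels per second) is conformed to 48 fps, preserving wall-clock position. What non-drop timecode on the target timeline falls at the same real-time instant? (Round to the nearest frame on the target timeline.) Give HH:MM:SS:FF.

Source frame index: (0×3600 + 29×60 + 24) × 24 + 17 = 42353.
Real time: 42353 / (24000/1001) = 42395353/24000 s.
Target frame: (42395353/24000) × (48) = 42395353/500 ≈ 84790.706 → 84791.
At 48 labels/s: frame 84791 → 00:29:26:23.

00:29:26:23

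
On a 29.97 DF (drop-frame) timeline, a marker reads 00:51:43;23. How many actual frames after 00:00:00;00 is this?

93021

Complete 10-minute blocks: 5, each 17982 frames → 89910.
Remaining 1 whole minute in the current block: 1800 + 0 × 1798 = 1800 frames.
Within the current minute: 43 × 30 + 23 − 2 = 1311 (labels ;00/;01 skipped at this minute). Total = 89910 + 1800 + 1311 = 93021.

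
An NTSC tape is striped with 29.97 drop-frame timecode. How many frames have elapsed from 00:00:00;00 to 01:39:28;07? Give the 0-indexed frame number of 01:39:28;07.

178867

As if non-drop at 30 labels/s: (1 × 3600 + 39 × 60 + 28) × 30 + 7 = 179047.
Minute boundaries passed: 99; those not divisible by 10: 99 − 9 = 90; dropped labels = 2 × 90 = 180.
Actual frame index = 179047 − 180 = 178867.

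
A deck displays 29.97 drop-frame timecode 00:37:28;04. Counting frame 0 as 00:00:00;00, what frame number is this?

Complete 10-minute blocks: 3, each 17982 frames → 53946.
Remaining 7 whole minutes in the current block: 1800 + 6 × 1798 = 12588 frames.
Within the current minute: 28 × 30 + 4 − 2 = 842 (labels ;00/;01 skipped at this minute). Total = 53946 + 12588 + 842 = 67376.

67376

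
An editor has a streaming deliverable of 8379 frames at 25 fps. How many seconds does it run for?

335.16 seconds

Running time = 8379 / (25) = 335.16 s.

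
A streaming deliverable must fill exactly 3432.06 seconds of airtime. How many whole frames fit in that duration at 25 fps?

85801 frames

Frames = 3432.06 × 25 = 171603/2 ≈ 85801.5000.
Complete frames: 85801.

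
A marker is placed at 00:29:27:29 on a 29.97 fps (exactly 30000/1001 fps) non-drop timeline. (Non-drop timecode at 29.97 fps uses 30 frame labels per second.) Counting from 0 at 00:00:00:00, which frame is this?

Total seconds to the label: (0 × 3600 + 29 × 60 + 27) = 1767.
Frame index = 1767 × 30 + 29 = 53039.

53039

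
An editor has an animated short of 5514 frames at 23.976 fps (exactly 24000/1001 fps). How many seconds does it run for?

Running time = 5514 / (24000/1001) = 229.97975 s.

229.97975 seconds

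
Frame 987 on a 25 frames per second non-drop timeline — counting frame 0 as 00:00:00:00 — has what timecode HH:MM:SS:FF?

987 ÷ 25 = 39 full seconds, remainder 12 frames.
39 s = 0 h 0 min 39 s.
Timecode: 00:00:39:12.

00:00:39:12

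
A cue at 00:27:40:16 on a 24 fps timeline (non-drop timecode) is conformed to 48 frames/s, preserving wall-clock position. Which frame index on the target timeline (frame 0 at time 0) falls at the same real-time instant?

frame 79712

Source frame index: (0×3600 + 27×60 + 40) × 24 + 16 = 39856.
Real time: 39856 / (24) = 4982/3 s.
Target frame: (4982/3) × (48) = 79712.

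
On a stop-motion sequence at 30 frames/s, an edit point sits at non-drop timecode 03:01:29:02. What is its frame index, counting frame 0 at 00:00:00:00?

Total seconds to the label: (3 × 3600 + 1 × 60 + 29) = 10889.
Frame index = 10889 × 30 + 2 = 326672.

frame 326672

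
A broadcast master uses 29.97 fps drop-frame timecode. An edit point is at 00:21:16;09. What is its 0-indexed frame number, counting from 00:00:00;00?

As if non-drop at 30 labels/s: (0 × 3600 + 21 × 60 + 16) × 30 + 9 = 38289.
Minute boundaries passed: 21; those not divisible by 10: 21 − 2 = 19; dropped labels = 2 × 19 = 38.
Actual frame index = 38289 − 38 = 38251.

38251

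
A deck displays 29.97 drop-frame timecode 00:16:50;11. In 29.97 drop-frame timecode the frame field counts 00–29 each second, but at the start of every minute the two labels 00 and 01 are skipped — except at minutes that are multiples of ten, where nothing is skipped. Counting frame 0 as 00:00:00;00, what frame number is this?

Complete 10-minute blocks: 1, each 17982 frames → 17982.
Remaining 6 whole minutes in the current block: 1800 + 5 × 1798 = 10790 frames.
Within the current minute: 50 × 30 + 11 − 2 = 1509 (labels ;00/;01 skipped at this minute). Total = 17982 + 10790 + 1509 = 30281.

30281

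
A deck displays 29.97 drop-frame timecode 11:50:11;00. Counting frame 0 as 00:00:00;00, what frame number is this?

As if non-drop at 30 labels/s: (11 × 3600 + 50 × 60 + 11) × 30 + 0 = 1278330.
Minute boundaries passed: 710; those not divisible by 10: 710 − 71 = 639; dropped labels = 2 × 639 = 1278.
Actual frame index = 1278330 − 1278 = 1277052.

1277052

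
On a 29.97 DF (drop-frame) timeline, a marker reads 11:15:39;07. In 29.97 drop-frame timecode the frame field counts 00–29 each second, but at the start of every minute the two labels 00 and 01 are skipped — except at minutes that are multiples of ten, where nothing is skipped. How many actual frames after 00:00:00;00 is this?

Complete 10-minute blocks: 67, each 17982 frames → 1204794.
Remaining 5 whole minutes in the current block: 1800 + 4 × 1798 = 8992 frames.
Within the current minute: 39 × 30 + 7 − 2 = 1175 (labels ;00/;01 skipped at this minute). Total = 1204794 + 8992 + 1175 = 1214961.

1214961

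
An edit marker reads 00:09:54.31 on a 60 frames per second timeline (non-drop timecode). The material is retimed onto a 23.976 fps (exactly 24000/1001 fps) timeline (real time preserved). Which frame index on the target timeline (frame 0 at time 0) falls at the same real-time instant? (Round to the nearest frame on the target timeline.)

frame 14254

Source frame index: (0×3600 + 9×60 + 54) × 60 + 31 = 35671.
Real time: 35671 / (60) = 35671/60 s.
Target frame: (35671/60) × (24000/1001) = 14268400/1001 ≈ 14254.146 → 14254.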